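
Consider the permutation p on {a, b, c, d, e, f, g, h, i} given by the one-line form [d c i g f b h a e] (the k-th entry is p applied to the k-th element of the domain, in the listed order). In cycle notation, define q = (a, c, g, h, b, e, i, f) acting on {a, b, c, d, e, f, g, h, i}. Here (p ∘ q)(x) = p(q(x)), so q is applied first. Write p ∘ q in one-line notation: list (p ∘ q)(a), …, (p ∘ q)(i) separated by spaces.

i f h g e d a c b

For each element, apply q then p: a → c → i; b → e → f; c → g → h; d → d → g; e → i → e; f → a → d; g → h → a; h → b → c; i → f → b.
Collecting the images, p ∘ q = [i f h g e d a c b].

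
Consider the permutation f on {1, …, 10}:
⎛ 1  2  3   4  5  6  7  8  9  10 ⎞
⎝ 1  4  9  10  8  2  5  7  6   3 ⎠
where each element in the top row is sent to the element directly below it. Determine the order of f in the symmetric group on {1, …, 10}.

The disjoint-cycle form of f has cycle lengths 6, 3, 1.
The order is lcm(6, 3) = 6.

6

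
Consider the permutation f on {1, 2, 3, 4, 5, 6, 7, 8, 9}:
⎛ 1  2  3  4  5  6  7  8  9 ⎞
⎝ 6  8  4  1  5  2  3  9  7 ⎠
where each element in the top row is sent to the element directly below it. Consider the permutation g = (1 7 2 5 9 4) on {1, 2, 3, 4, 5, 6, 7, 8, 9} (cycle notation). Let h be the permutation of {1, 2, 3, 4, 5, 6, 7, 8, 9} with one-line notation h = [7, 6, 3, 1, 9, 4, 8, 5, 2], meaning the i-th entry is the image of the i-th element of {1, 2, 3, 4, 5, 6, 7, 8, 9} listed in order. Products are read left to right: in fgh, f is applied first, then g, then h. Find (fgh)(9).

Chase 9: f(9) = 7; g(7) = 2; h(2) = 6. Hence (fgh)(9) = 6.

6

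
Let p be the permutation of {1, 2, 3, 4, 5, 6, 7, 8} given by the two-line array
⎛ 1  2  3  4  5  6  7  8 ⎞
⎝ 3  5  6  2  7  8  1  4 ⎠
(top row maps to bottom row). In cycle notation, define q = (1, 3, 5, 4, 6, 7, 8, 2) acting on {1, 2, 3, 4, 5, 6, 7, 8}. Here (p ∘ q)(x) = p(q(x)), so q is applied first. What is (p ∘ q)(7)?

4

First apply q: q(7) = 8, then p(8) = 4. Thus (p ∘ q)(7) = 4.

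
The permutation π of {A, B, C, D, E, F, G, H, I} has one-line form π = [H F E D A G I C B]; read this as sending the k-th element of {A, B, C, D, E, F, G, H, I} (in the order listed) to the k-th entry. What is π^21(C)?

Tracing C → E → … returns to C after 4 steps, so C lies in a 4-cycle (A H C E).
Powers repeat with period 4 on this cycle, and 21 mod 4 = 1, so π^21(C) = π^1(C).
Stepping 1 place around the cycle: C → E.

E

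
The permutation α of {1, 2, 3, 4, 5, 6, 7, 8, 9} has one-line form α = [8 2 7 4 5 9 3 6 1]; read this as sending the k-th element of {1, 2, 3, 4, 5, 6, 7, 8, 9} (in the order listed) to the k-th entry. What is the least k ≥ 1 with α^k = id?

The disjoint-cycle form of α has cycle lengths 4, 2, 1, 1, 1.
The order is lcm(4, 2) = 4.

4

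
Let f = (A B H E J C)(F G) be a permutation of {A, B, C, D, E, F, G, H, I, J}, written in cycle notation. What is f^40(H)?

H lies in the 6-cycle (A B H E J C).
On a 6-cycle, f^6 is the identity, so f^40 = f^4 there (40 ≡ 4 mod 6).
Stepping 4 places around the cycle: H → E → J → C → A.

A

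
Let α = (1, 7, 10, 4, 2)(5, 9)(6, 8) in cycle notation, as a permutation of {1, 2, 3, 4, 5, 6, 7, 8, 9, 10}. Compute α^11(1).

1 lies in the 5-cycle (1, 7, 10, 4, 2).
Since the cycle has length 5, α^11 acts on it the same as α^1 (11 mod 5 = 1).
Stepping 1 place around the cycle: 1 → 7.

7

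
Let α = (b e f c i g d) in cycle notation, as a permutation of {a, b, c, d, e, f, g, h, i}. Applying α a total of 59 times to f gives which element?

g

f lies in the 7-cycle (b e f c i g d).
On a 7-cycle, α^7 is the identity, so α^59 = α^3 there (59 ≡ 3 mod 7).
Stepping 3 places around the cycle: f → c → i → g.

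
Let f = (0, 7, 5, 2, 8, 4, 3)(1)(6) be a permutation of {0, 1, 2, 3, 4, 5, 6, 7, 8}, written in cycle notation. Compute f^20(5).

5 lies in the 7-cycle (0, 7, 5, 2, 8, 4, 3).
Since the cycle has length 7, f^20 acts on it the same as f^6 (20 mod 7 = 6).
Stepping 6 places around the cycle: 5 → 2 → 8 → 4 → 3 → 0 → 7.

7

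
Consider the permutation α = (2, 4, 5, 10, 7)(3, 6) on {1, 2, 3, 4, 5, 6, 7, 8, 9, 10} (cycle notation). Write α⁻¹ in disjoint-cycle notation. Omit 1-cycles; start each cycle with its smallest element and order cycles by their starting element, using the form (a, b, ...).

(2, 7, 10, 5, 4)(3, 6)

The inverse reverses each cycle.
Reversing each cycle of α and rotating so the smallest element leads gives (2, 7, 10, 5, 4)(3, 6).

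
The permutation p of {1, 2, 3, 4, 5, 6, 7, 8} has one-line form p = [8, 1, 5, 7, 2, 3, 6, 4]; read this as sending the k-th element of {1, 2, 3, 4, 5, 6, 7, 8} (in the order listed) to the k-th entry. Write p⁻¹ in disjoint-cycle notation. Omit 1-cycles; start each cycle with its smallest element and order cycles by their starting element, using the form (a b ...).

(1 2 5 3 6 7 4 8)

First write p in disjoint cycles: (1 8 4 7 6 3 5 2).
The inverse reverses every cycle; in canonical form, p⁻¹ = (1 2 5 3 6 7 4 8).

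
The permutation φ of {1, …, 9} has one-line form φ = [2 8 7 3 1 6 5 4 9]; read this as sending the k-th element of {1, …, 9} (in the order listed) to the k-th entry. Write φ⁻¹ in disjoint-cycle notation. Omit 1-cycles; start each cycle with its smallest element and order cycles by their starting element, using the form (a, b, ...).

First write φ in disjoint cycles: (1, 2, 8, 4, 3, 7, 5).
Reversing each cycle (and rotating so the smallest element leads) gives φ⁻¹ = (1, 5, 7, 3, 4, 8, 2).

(1, 5, 7, 3, 4, 8, 2)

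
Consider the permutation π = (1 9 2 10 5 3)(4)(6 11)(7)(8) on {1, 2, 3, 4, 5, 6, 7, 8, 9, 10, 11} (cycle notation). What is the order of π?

6

The disjoint cycles have lengths 6, 2, 1, 1, 1.
Since disjoint cycles commute, ord(π) = lcm(6, 2) = 6.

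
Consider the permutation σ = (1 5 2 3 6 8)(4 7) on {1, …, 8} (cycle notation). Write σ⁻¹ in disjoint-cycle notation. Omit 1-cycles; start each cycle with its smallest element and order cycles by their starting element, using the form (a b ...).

(1 8 6 3 2 5)(4 7)

The inverse reverses each cycle.
After reversing and putting each cycle's least element first, σ⁻¹ = (1 8 6 3 2 5)(4 7).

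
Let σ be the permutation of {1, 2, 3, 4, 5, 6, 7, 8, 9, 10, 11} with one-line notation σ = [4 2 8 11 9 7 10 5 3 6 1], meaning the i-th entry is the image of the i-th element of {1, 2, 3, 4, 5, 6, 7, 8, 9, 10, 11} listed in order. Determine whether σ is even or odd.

In disjoint-cycle form the cycle lengths are 4, 3, 3, 1.
A cycle of length ℓ contributes ℓ−1 transpositions, so σ is a product of 3 + 2 + 2 = 7 transpositions — odd.

odd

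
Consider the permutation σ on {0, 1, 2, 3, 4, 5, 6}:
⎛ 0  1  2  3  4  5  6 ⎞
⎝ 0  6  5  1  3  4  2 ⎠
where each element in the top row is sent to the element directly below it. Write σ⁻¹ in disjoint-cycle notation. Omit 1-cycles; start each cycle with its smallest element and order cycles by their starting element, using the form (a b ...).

(1 3 4 5 2 6)

First write σ in disjoint cycles: (1 6 2 5 4 3).
Reversing each cycle (and rotating so the smallest element leads) gives σ⁻¹ = (1 3 4 5 2 6).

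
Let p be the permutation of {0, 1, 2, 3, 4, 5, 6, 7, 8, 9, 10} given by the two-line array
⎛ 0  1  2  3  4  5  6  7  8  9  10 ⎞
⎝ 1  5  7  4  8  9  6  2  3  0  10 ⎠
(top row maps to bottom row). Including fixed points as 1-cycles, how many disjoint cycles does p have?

5

The cycle decomposition is (0 1 5 9)(2 7)(3 4 8)(6)(10), which has 5 cycles (counting 1-cycles).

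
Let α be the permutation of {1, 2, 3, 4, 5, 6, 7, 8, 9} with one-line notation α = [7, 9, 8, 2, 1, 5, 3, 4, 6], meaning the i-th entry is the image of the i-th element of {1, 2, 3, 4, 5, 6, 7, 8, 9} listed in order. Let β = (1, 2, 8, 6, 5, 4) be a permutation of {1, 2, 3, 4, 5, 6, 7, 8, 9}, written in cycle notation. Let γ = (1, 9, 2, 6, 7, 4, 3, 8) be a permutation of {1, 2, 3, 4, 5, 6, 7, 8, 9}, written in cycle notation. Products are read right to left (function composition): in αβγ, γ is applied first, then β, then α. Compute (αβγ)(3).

5

(αβγ)(3) = α(β(γ(3))). γ(3) = 8, then β(8) = 6, then α(6) = 5, so the result is 5.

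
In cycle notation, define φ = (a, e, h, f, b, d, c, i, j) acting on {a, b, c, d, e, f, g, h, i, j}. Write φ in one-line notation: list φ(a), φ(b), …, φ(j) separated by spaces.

e d i c h b g f j a

Each element maps to the next entry in its cycle (wrapping to the front): a↦e, b↦d, c↦i, d↦c, e↦h, f↦b, g↦g, h↦f, i↦j, j↦a.
So the one-line form is e d i c h b g f j a.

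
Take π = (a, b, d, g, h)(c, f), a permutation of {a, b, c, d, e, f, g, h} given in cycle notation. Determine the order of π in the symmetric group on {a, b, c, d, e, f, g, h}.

The cycle type of π is (5, 2, 1).
The order is lcm(5, 2) = 10.

10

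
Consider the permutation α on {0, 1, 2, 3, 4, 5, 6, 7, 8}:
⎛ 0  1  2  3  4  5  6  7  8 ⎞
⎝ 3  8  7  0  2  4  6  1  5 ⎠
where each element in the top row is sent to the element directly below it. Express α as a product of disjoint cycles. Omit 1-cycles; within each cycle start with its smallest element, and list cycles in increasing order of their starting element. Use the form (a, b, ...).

From 0: 0 → 3 → 0, closing the cycle (0, 3).
Continuing from each remaining unvisited element yields (0, 3)(1, 8, 5, 4, 2, 7).

(0, 3)(1, 8, 5, 4, 2, 7)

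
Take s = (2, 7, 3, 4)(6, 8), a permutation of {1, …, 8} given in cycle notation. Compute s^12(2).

2 lies in the 4-cycle (2, 7, 3, 4).
On a 4-cycle, s^4 is the identity, so s^12 = s^0 there (12 ≡ 0 mod 4).
So s^12(2) = 2.

2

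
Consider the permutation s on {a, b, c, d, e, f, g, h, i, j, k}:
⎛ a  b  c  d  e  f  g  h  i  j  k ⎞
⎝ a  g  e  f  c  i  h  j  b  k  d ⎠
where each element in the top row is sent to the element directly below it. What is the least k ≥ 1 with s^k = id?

Decomposing into disjoint cycles gives cycle lengths 8, 2, 1.
The order is lcm(8, 2) = 8.

8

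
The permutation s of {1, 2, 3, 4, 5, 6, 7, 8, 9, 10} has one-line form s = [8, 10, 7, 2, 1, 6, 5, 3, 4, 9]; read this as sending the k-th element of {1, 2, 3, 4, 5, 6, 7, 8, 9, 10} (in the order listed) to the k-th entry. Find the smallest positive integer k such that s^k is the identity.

20

Writing s as disjoint cycles, the cycle lengths are 5, 4, 1.
The order is lcm(5, 4) = 20.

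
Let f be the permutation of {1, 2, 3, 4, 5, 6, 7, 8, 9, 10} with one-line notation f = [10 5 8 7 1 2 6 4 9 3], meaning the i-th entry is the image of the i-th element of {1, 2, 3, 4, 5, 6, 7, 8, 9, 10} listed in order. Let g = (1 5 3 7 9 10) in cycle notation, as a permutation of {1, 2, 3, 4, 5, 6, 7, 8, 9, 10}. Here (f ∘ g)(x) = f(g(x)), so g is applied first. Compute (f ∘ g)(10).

10

(f ∘ g)(10) = f(g(10)). g(10) = 1, then f(1) = 10. So (f ∘ g)(10) = 10.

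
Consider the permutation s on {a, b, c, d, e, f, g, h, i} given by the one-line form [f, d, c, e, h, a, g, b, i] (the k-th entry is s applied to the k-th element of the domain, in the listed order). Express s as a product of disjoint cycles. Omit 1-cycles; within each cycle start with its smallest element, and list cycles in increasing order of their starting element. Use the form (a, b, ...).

Iterating s from a gives a → f → a; that is the 2-cycle (a, f).
Continuing from each remaining unvisited element yields (a, f)(b, d, e, h).

(a, f)(b, d, e, h)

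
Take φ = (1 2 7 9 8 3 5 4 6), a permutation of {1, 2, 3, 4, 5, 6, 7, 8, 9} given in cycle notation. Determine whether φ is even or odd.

The cycle lengths are 9.
A cycle is odd iff its length is even; φ has 0 even-length cycles, so sgn(φ) = (−1)^0 and φ is even.

even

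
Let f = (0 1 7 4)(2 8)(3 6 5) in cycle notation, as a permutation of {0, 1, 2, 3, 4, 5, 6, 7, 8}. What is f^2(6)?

3

6 lies in the 3-cycle (3 6 5).
Stepping 2 places around the cycle: 6 → 5 → 3.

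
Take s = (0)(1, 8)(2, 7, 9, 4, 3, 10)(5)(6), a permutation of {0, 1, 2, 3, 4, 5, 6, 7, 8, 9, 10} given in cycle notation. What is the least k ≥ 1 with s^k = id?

6

The cycle type of s is (6, 2, 1, 1, 1).
The order is lcm(6, 2) = 6.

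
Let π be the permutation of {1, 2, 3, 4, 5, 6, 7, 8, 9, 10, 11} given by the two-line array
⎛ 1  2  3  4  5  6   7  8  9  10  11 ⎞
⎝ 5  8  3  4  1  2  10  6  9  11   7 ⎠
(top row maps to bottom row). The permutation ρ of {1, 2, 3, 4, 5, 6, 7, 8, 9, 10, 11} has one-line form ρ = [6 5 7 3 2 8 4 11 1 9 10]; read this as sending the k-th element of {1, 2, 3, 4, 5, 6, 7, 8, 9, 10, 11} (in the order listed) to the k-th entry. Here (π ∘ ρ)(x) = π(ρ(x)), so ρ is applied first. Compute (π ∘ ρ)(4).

First apply ρ: ρ(4) = 3, then π(3) = 3. Thus (π ∘ ρ)(4) = 3.

3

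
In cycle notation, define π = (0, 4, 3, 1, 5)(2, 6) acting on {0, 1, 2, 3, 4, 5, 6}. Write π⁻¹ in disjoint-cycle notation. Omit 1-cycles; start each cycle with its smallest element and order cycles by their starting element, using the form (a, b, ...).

The inverse reverses each cycle.
After reversing and putting each cycle's least element first, π⁻¹ = (0, 5, 1, 3, 4)(2, 6).

(0, 5, 1, 3, 4)(2, 6)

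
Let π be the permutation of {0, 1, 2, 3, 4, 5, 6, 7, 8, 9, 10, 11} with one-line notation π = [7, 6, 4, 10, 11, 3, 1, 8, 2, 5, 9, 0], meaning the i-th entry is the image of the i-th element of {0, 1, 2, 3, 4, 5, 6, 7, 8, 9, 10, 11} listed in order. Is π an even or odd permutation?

In disjoint-cycle form the cycle lengths are 6, 4, 2.
A cycle is odd iff its length is even; π has 3 even-length cycles, so sgn(π) = (−1)^3 and π is odd.

odd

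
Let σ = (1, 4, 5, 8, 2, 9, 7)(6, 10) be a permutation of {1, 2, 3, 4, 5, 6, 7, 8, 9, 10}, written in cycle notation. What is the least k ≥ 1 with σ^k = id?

14

The cycle type of σ is (7, 2, 1).
The order of σ is the least common multiple of its cycle lengths: lcm(7, 2) = 14.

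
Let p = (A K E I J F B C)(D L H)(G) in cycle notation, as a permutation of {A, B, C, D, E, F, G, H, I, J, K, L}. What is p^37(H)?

H lies in the 3-cycle (D L H).
Powers repeat with period 3 on this cycle, and 37 mod 3 = 1, so p^37(H) = p^1(H).
Stepping 1 place around the cycle: H → D.

D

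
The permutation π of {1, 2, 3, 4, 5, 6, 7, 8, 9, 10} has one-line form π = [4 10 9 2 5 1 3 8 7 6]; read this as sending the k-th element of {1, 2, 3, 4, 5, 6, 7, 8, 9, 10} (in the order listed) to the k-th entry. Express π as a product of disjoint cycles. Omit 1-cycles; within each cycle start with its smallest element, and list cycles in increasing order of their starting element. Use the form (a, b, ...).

(1, 4, 2, 10, 6)(3, 9, 7)

Start at 1 and follow images: 1 → 4 → 2 → 10 → 6 → 1, giving the cycle (1, 4, 2, 10, 6).
Repeating from the next unused element and collecting all non-trivial cycles gives (1, 4, 2, 10, 6)(3, 9, 7).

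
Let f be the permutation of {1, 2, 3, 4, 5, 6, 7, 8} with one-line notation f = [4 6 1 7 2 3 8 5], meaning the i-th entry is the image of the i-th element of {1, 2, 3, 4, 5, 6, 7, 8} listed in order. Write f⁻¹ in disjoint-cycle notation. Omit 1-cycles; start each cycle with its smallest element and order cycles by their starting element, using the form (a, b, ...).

The cycle decomposition of f is (1, 4, 7, 8, 5, 2, 6, 3).
The inverse reverses every cycle; in canonical form, f⁻¹ = (1, 3, 6, 2, 5, 8, 7, 4).

(1, 3, 6, 2, 5, 8, 7, 4)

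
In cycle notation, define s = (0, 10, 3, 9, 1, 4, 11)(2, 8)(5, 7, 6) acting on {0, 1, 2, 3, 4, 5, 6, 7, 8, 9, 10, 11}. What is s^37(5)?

5 lies in the 3-cycle (5, 7, 6).
Since the cycle has length 3, s^37 acts on it the same as s^1 (37 mod 3 = 1).
Advancing 1 step from 5: 5 → 7.

7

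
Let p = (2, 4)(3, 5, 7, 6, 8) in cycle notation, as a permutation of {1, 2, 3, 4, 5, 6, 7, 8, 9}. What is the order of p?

10

The disjoint cycles have lengths 5, 2, 1, 1.
Since disjoint cycles commute, ord(p) = lcm(5, 2) = 10.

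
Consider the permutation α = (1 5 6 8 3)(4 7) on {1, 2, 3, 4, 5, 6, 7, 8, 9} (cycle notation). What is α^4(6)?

6 lies in the 5-cycle (1 5 6 8 3).
Stepping 4 places around the cycle: 6 → 8 → 3 → 1 → 5.

5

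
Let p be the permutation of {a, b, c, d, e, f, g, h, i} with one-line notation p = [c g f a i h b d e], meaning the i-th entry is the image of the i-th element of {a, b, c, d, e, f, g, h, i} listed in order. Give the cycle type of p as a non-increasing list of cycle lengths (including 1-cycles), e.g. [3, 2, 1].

The disjoint cycles are (a, c, f, h, d)(b, g)(e, i), with lengths 5, 2, 2 in non-increasing order.

[5, 2, 2]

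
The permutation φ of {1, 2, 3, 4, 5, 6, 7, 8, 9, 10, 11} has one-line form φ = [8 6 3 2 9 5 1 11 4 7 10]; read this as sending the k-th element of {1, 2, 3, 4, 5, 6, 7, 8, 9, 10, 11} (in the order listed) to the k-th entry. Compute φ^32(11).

7

Tracing 11 → 10 → … returns to 11 after 5 steps, so 11 lies in a 5-cycle (1, 8, 11, 10, 7).
Powers repeat with period 5 on this cycle, and 32 mod 5 = 2, so φ^32(11) = φ^2(11).
Stepping 2 places around the cycle: 11 → 10 → 7.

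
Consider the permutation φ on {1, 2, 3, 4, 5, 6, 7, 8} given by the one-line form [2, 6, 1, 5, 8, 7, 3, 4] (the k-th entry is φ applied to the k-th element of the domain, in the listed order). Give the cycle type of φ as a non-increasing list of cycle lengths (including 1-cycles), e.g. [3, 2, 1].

The disjoint cycles are (1 2 6 7 3)(4 5 8), with lengths 5, 3 in non-increasing order.

[5, 3]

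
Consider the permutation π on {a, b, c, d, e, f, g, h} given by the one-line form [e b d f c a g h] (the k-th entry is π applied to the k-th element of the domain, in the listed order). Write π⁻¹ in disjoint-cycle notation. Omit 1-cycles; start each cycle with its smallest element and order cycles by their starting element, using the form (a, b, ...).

The cycle decomposition of π is (a, e, c, d, f).
The inverse reverses every cycle; in canonical form, π⁻¹ = (a, f, d, c, e).

(a, f, d, c, e)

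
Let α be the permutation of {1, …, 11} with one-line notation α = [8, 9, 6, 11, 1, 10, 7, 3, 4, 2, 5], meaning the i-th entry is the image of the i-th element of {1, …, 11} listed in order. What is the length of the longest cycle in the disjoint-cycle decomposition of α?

10

Decomposing into disjoint cycles gives (1 8 3 6 10 2 9 4 11 5); the longest has length 10.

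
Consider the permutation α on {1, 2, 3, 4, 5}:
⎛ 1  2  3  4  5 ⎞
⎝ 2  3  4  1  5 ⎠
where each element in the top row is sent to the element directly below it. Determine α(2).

3

The entry below 2 in the array is 3, so α(2) = 3.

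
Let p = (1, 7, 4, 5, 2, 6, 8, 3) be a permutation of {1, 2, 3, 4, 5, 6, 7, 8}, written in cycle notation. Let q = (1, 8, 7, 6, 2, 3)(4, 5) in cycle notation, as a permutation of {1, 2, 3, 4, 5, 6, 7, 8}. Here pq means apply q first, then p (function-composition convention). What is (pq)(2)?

(pq)(2) = p(q(2)). q(2) = 3, then p(3) = 1. So (pq)(2) = 1.

1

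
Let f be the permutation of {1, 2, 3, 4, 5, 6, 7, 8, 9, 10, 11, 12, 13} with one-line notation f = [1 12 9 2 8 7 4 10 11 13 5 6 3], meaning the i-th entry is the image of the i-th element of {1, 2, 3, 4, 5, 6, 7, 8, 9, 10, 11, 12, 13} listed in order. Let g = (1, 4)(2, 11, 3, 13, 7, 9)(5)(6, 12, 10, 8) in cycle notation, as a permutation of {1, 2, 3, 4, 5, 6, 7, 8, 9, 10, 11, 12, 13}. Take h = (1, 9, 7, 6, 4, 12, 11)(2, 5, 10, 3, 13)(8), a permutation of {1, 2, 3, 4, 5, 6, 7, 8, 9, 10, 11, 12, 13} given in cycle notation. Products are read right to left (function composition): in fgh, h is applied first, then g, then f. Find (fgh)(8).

7

(fgh)(8) = f(g(h(8))). h(8) = 8, then g(8) = 6, then f(6) = 7, so the result is 7.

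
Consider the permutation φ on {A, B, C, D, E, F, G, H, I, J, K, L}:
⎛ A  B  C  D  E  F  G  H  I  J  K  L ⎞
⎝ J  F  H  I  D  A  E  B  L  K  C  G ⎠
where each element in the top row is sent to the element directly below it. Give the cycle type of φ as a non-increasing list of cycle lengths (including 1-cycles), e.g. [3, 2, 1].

The disjoint cycles are (A, J, K, C, H, B, F)(D, I, L, G, E), with lengths 7, 5 in non-increasing order.

[7, 5]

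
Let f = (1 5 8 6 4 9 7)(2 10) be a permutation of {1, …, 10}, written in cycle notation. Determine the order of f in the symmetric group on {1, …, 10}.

14

The cycle type of f is (7, 2, 1).
The order of f is the least common multiple of its cycle lengths: lcm(7, 2) = 14.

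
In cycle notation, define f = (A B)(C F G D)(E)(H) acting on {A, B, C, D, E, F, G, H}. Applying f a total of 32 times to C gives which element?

C lies in the 4-cycle (C F G D).
Since the cycle has length 4, f^32 acts on it the same as f^0 (32 mod 4 = 0).
So f^32(C) = C.

C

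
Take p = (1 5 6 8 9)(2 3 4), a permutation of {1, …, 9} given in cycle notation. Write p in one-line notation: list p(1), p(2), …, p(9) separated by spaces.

5 3 4 2 6 8 7 9 1

Image by image: 1→5, 2→3, 3→4, 4→2, 5→6, 6→8, 7→7, 8→9, 9→1.
So the one-line form is 5 3 4 2 6 8 7 9 1.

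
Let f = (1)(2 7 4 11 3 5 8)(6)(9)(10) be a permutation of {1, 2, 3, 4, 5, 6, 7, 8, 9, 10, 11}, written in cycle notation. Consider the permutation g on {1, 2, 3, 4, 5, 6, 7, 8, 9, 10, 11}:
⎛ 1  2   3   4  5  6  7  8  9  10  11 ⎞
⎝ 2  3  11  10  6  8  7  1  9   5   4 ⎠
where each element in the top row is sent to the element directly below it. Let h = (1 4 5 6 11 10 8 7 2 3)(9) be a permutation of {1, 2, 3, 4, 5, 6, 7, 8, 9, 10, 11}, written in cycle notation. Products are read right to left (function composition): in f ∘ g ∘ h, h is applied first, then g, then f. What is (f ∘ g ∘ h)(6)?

11

Apply the permutations in order: h(6) = 11, then g(11) = 4, then f(4) = 11. So (f ∘ g ∘ h)(6) = 11.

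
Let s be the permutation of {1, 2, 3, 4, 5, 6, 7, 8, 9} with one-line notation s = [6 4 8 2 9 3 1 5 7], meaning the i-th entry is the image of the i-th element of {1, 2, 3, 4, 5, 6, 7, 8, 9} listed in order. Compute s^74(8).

Tracing 8 → 5 → … returns to 8 after 7 steps, so 8 lies in a 7-cycle (1 6 3 8 5 9 7).
Powers repeat with period 7 on this cycle, and 74 mod 7 = 4, so s^74(8) = s^4(8).
Stepping 4 places around the cycle: 8 → 5 → 9 → 7 → 1.

1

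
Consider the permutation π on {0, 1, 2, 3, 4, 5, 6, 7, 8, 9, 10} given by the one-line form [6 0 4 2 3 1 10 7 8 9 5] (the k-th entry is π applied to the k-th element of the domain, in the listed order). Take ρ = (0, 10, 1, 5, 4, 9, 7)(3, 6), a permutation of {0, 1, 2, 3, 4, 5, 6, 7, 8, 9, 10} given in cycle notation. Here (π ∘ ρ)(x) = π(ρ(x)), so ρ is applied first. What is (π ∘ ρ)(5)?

3

First apply ρ: ρ(5) = 4, then π(4) = 3. Thus (π ∘ ρ)(5) = 3.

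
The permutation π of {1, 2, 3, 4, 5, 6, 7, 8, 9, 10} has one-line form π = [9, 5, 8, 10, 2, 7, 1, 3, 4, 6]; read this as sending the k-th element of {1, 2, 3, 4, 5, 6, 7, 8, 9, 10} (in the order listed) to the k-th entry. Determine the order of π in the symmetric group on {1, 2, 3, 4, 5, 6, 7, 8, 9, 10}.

6

Decomposing into disjoint cycles gives cycle lengths 6, 2, 2.
The order of π is the least common multiple of its cycle lengths: lcm(6, 2, 2) = 6.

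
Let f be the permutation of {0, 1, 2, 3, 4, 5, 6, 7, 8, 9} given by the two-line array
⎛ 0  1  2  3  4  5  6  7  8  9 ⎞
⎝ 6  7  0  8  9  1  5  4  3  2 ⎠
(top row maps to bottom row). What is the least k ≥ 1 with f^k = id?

Writing f as disjoint cycles, the cycle lengths are 8, 2.
Since disjoint cycles commute, ord(f) = lcm(8, 2) = 8.

8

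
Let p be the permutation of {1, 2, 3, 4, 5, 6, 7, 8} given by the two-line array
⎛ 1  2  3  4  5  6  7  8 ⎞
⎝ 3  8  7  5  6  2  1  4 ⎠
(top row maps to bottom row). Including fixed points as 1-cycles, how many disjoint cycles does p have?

2

The cycle decomposition is (1 3 7)(2 8 4 5 6), which has 2 cycles (counting 1-cycles).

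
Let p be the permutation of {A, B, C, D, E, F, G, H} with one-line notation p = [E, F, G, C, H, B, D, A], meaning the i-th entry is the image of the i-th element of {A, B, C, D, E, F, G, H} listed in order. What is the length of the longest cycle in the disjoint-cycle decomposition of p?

Decomposing into disjoint cycles gives (A, E, H)(B, F)(C, G, D); the longest has length 3.

3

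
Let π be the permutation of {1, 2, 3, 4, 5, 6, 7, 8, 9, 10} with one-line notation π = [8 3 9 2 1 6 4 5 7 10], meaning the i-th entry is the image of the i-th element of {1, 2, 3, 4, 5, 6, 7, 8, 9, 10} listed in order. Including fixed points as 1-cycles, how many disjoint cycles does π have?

The cycle decomposition is (1, 8, 5)(2, 3, 9, 7, 4)(6)(10), which has 4 cycles (counting 1-cycles).

4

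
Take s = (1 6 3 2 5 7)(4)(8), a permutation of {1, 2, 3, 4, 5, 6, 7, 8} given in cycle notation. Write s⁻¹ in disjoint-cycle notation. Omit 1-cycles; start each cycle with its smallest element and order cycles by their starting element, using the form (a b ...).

If s sends a → b within a cycle, s⁻¹ sends b → a; equivalently, reverse each cycle.
After reversing and putting each cycle's least element first, s⁻¹ = (1 7 5 2 3 6).

(1 7 5 2 3 6)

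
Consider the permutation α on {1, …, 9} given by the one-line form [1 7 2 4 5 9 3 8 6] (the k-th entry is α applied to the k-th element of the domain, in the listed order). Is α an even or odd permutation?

In disjoint-cycle form the cycle lengths are 3, 2, 1, 1, 1, 1.
A cycle of length ℓ contributes ℓ−1 transpositions, so α is a product of 2 + 1 = 3 transpositions — odd.

odd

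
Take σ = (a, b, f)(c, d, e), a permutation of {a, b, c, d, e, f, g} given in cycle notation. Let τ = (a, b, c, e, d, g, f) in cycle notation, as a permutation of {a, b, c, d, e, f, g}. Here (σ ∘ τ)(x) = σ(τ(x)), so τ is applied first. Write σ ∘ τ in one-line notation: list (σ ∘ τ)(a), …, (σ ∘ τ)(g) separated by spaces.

(σ ∘ τ)(x) = σ(τ(x)). Computing each image: σ(τ(a)) = σ(b) = f, σ(τ(b)) = σ(c) = d, σ(τ(c)) = σ(e) = c, σ(τ(d)) = σ(g) = g, σ(τ(e)) = σ(d) = e, σ(τ(f)) = σ(a) = b, σ(τ(g)) = σ(f) = a.
Hence σ ∘ τ = [f d c g e b a].

f d c g e b a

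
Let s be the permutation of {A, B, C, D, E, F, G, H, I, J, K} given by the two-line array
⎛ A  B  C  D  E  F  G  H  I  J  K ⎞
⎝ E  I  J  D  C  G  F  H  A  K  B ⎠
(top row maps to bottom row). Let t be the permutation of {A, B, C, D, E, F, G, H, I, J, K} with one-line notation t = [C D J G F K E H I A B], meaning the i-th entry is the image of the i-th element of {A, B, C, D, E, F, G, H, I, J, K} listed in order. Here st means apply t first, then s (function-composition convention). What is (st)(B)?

First apply t: t(B) = D, then s(D) = D. Thus (st)(B) = D.

D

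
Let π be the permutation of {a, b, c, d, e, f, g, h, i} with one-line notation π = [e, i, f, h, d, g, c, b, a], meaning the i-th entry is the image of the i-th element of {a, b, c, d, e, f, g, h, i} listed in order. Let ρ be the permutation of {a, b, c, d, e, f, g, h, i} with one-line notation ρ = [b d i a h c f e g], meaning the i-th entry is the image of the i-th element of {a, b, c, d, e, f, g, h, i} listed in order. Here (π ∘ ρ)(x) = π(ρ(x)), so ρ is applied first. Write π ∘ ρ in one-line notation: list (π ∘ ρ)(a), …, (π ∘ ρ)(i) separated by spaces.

i h a e b f g d c

(π ∘ ρ)(x) = π(ρ(x)). Computing each image: π(ρ(a)) = π(b) = i, π(ρ(b)) = π(d) = h, π(ρ(c)) = π(i) = a, π(ρ(d)) = π(a) = e, π(ρ(e)) = π(h) = b, π(ρ(f)) = π(c) = f, π(ρ(g)) = π(f) = g, π(ρ(h)) = π(e) = d, π(ρ(i)) = π(g) = c.
Hence π ∘ ρ = [i h a e b f g d c].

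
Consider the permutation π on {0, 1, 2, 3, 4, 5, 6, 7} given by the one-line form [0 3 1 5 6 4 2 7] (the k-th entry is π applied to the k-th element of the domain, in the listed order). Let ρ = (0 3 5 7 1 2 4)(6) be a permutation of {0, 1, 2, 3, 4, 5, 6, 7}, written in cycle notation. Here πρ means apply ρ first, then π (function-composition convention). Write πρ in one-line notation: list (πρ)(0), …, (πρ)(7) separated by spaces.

Chase each element through ρ then π: 0 → 3 → 5; 1 → 2 → 1; 2 → 4 → 6; 3 → 5 → 4; 4 → 0 → 0; 5 → 7 → 7; 6 → 6 → 2; 7 → 1 → 3.
Collecting the images, πρ = [5 1 6 4 0 7 2 3].

5 1 6 4 0 7 2 3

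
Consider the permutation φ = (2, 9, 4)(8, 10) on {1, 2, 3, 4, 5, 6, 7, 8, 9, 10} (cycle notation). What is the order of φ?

6

The disjoint cycles have lengths 3, 2, 1, 1, 1, 1, 1.
Since disjoint cycles commute, ord(φ) = lcm(3, 2) = 6.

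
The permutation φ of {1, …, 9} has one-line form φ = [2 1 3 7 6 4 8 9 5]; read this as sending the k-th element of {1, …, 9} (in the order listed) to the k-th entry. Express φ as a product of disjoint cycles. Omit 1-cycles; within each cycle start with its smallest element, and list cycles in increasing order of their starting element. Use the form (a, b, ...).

(1, 2)(4, 7, 8, 9, 5, 6)

Start at 1 and follow images: 1 → 2 → 1, giving the cycle (1, 2).
Continuing from each remaining unvisited element yields (1, 2)(4, 7, 8, 9, 5, 6).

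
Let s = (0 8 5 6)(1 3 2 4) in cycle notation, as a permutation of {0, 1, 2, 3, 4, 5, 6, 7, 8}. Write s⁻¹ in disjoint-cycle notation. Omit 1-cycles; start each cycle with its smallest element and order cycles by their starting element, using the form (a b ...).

The inverse reverses each cycle.
Reversing each cycle of s and rotating so the smallest element leads gives (0 6 5 8)(1 4 2 3).

(0 6 5 8)(1 4 2 3)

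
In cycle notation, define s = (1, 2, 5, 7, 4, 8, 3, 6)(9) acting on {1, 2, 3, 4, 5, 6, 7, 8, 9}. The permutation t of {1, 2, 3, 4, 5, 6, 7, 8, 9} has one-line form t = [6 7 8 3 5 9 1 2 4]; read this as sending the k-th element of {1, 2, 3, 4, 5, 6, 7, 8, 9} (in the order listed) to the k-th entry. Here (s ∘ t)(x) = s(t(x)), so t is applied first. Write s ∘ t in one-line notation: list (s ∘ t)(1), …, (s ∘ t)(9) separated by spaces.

(s ∘ t)(x) = s(t(x)). Computing each image: s(t(1)) = s(6) = 1, s(t(2)) = s(7) = 4, s(t(3)) = s(8) = 3, s(t(4)) = s(3) = 6, s(t(5)) = s(5) = 7, s(t(6)) = s(9) = 9, s(t(7)) = s(1) = 2, s(t(8)) = s(2) = 5, s(t(9)) = s(4) = 8.
Hence s ∘ t = [1 4 3 6 7 9 2 5 8].

1 4 3 6 7 9 2 5 8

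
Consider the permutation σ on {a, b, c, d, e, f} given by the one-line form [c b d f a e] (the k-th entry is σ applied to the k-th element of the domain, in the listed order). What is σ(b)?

b

b is element number 2 of the domain, and entry number 2 of the one-line form is b, so σ(b) = b.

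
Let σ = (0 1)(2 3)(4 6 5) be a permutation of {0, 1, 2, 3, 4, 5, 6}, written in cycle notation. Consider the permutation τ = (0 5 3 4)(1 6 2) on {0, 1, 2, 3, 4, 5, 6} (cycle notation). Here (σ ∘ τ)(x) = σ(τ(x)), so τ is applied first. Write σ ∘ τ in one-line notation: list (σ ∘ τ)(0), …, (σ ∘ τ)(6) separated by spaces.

4 5 0 6 1 2 3

For each element, apply τ then σ: 0 → 5 → 4; 1 → 6 → 5; 2 → 1 → 0; 3 → 4 → 6; 4 → 0 → 1; 5 → 3 → 2; 6 → 2 → 3.
So σ ∘ τ in one-line form is 4 5 0 6 1 2 3.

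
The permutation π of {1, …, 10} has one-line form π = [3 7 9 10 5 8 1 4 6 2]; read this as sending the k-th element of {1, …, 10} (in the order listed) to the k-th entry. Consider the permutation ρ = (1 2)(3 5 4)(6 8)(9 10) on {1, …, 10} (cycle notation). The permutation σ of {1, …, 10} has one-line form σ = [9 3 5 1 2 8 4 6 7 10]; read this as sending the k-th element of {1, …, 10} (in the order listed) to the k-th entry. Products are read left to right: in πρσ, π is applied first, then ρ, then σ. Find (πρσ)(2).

4

Apply the permutations in order: π(2) = 7, then ρ(7) = 7, then σ(7) = 4. So (πρσ)(2) = 4.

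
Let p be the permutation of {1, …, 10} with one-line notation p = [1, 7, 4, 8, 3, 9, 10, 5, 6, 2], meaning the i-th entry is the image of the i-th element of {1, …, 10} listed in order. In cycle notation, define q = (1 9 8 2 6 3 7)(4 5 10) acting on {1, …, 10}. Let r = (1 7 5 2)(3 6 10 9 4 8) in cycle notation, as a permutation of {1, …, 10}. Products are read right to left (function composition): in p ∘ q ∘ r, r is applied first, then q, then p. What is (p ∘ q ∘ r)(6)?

Chase 6: r(6) = 10; q(10) = 4; p(4) = 8. Hence (p ∘ q ∘ r)(6) = 8.

8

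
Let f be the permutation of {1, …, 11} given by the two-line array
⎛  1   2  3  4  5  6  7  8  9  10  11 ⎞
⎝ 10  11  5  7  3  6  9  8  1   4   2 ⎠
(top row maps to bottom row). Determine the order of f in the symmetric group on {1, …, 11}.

Writing f as disjoint cycles, the cycle lengths are 5, 2, 2, 1, 1.
The order is lcm(5, 2, 2) = 10.

10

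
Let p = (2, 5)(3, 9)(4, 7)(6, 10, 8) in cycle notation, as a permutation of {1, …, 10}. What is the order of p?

6

The cycle type of p is (3, 2, 2, 2, 1).
Since disjoint cycles commute, ord(p) = lcm(3, 2, 2, 2) = 6.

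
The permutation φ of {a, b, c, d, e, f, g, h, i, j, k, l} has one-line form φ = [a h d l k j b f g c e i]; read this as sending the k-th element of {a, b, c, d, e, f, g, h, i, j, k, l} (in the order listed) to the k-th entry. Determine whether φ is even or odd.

odd

In disjoint-cycle form the cycle lengths are 9, 2, 1.
A cycle of length ℓ contributes ℓ−1 transpositions, so φ is a product of 8 + 1 = 9 transpositions — odd.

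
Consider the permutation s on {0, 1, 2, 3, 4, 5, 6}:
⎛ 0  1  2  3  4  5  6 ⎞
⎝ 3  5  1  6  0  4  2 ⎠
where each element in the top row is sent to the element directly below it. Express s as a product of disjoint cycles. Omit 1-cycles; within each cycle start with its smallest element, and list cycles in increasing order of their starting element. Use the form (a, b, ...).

(0, 3, 6, 2, 1, 5, 4)

From 0: 0 → 3 → 6 → 2 → 1 → 5 → 4 → 0, closing the cycle (0, 3, 6, 2, 1, 5, 4).
Continuing from each remaining unvisited element yields (0, 3, 6, 2, 1, 5, 4).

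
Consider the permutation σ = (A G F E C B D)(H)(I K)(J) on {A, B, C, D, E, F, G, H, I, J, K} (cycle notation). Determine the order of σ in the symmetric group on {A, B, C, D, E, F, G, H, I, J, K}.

The disjoint cycles have lengths 7, 2, 1, 1.
The order is lcm(7, 2) = 14.

14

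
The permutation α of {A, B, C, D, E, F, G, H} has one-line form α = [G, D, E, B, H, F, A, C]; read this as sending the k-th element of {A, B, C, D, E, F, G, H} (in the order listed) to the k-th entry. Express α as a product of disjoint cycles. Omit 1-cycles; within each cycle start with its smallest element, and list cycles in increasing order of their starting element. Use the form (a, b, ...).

(A, G)(B, D)(C, E, H)

Start at A and follow images: A → G → A, giving the cycle (A, G).
Repeating from the next unused element and collecting all non-trivial cycles gives (A, G)(B, D)(C, E, H).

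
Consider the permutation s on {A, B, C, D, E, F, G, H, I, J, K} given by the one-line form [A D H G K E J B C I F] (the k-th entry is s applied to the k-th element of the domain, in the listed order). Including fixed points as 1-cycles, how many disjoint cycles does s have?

The cycle decomposition is (A)(B D G J I C H)(E K F), which has 3 cycles (counting 1-cycles).

3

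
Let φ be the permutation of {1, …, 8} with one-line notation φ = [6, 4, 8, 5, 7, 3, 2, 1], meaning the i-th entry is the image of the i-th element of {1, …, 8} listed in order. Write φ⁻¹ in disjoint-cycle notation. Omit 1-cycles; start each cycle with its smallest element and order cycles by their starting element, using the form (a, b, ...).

First write φ in disjoint cycles: (1, 6, 3, 8)(2, 4, 5, 7).
The inverse reverses every cycle; in canonical form, φ⁻¹ = (1, 8, 3, 6)(2, 7, 5, 4).

(1, 8, 3, 6)(2, 7, 5, 4)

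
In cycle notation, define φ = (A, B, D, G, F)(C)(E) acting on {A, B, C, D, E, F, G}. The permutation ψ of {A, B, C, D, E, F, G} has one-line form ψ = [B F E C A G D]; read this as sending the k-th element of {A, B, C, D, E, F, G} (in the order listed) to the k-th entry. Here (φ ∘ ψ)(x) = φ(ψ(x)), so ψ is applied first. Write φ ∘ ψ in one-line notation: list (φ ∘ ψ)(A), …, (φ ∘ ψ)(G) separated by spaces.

Chase each element through ψ then φ: A → B → D; B → F → A; C → E → E; D → C → C; E → A → B; F → G → F; G → D → G.
Collecting the images, φ ∘ ψ = [D A E C B F G].

D A E C B F G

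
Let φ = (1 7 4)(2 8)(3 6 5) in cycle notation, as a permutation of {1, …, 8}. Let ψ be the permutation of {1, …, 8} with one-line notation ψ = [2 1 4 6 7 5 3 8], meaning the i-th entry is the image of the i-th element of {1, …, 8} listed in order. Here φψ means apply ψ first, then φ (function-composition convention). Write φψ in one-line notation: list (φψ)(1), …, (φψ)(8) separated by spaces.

8 7 1 5 4 3 6 2

(φψ)(x) = φ(ψ(x)). Computing each image: φ(ψ(1)) = φ(2) = 8, φ(ψ(2)) = φ(1) = 7, φ(ψ(3)) = φ(4) = 1, φ(ψ(4)) = φ(6) = 5, φ(ψ(5)) = φ(7) = 4, φ(ψ(6)) = φ(5) = 3, φ(ψ(7)) = φ(3) = 6, φ(ψ(8)) = φ(8) = 2.
Hence φψ = [8 7 1 5 4 3 6 2].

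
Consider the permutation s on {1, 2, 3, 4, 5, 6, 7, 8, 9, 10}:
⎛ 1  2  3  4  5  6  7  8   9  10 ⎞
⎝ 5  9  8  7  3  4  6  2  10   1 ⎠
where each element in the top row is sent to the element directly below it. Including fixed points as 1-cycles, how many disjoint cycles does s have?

The cycle decomposition is (1 5 3 8 2 9 10)(4 7 6), which has 2 cycles (counting 1-cycles).

2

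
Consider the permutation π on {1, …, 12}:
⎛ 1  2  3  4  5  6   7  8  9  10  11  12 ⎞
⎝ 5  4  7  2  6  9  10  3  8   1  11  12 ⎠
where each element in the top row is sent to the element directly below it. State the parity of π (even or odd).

even

In disjoint-cycle form the cycle lengths are 8, 2, 1, 1.
A cycle is odd iff its length is even; π has 2 even-length cycles, so sgn(π) = (−1)^2 and π is even.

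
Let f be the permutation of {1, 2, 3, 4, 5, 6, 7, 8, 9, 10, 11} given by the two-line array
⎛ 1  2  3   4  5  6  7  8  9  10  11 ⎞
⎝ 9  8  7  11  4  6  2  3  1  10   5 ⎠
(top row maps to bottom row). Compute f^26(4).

5

Tracing 4 → 11 → … returns to 4 after 3 steps, so 4 lies in a 3-cycle (4, 11, 5).
Powers repeat with period 3 on this cycle, and 26 mod 3 = 2, so f^26(4) = f^2(4).
Advancing 2 steps from 4: 4 → 11 → 5.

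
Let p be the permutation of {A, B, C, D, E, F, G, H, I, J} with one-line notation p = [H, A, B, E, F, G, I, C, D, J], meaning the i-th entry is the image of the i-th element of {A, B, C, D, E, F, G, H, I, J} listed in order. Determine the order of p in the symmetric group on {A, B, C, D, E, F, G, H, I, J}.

20

The disjoint-cycle form of p has cycle lengths 5, 4, 1.
The order is lcm(5, 4) = 20.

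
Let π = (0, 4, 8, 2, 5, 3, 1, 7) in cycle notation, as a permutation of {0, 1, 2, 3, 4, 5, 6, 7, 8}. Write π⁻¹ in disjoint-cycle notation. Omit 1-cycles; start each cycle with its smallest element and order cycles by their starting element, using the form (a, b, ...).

(0, 7, 1, 3, 5, 2, 8, 4)

The inverse reverses each cycle.
Reversing each cycle of π and rotating so the smallest element leads gives (0, 7, 1, 3, 5, 2, 8, 4).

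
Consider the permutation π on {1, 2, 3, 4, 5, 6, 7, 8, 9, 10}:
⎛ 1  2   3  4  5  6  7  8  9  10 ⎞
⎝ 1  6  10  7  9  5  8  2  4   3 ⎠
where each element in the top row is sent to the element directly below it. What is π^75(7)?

Tracing 7 → 8 → … returns to 7 after 7 steps, so 7 lies in a 7-cycle (2 6 5 9 4 7 8).
Powers repeat with period 7 on this cycle, and 75 mod 7 = 5, so π^75(7) = π^5(7).
Stepping 5 places around the cycle: 7 → 8 → 2 → 6 → 5 → 9.

9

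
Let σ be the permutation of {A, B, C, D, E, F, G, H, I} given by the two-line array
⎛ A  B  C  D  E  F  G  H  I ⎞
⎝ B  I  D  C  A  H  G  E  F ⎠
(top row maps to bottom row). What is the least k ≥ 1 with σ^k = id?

6

The disjoint-cycle form of σ has cycle lengths 6, 2, 1.
Since disjoint cycles commute, ord(σ) = lcm(6, 2) = 6.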